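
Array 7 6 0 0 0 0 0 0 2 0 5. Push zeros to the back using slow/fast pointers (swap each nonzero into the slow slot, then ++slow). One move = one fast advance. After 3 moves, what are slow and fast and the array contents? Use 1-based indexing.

slow=3, fast=4, a=[7, 6, 0, 0, 0, 0, 0, 0, 2, 0, 5]

slow=1 fast=1: a[fast]=7≠0 swap→a[1]=7, slow++,fast++
slow=2 fast=2: a[fast]=6≠0 swap→a[2]=6, slow++,fast++
slow=3 fast=3: a[fast]=0, fast++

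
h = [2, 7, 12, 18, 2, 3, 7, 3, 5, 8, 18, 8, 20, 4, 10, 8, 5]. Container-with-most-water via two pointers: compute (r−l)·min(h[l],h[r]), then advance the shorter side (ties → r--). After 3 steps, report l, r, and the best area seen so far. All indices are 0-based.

l=2, r=15, best area=98

l=0 r=16: min(2,5)*16=32 best=32 *, l++
l=1 r=16: min(7,5)*15=75 best=75 *, r--
l=1 r=15: min(7,8)*14=98 best=98 *, l++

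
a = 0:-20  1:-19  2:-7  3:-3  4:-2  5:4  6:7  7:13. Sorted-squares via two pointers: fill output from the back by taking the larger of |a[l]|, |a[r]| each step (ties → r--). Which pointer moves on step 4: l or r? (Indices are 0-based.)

l=0 r=7: |-20|>|13| out[7]=400, l++
l=1 r=7: |-19|>|13| out[6]=361, l++
l=2 r=7: |-7|<=|13| out[5]=169, r--
l=2 r=6: |-7|<=|7| out[4]=49, r--

r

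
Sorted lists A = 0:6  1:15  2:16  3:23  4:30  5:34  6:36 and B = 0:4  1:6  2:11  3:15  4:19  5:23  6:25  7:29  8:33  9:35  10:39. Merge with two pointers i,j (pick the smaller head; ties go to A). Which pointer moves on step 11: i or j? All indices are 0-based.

i=0 j=0: A[i]=6>B[j]=4 take 4, j++
i=0 j=1: A[i]=6<=B[j]=6 take 6, i++
i=1 j=1: A[i]=15>B[j]=6 take 6, j++
i=1 j=2: A[i]=15>B[j]=11 take 11, j++
i=1 j=3: A[i]=15<=B[j]=15 take 15, i++
i=2 j=3: A[i]=16>B[j]=15 take 15, j++
i=2 j=4: A[i]=16<=B[j]=19 take 16, i++
i=3 j=4: A[i]=23>B[j]=19 take 19, j++
i=3 j=5: A[i]=23<=B[j]=23 take 23, i++
i=4 j=5: A[i]=30>B[j]=23 take 23, j++
i=4 j=6: A[i]=30>B[j]=25 take 25, j++

j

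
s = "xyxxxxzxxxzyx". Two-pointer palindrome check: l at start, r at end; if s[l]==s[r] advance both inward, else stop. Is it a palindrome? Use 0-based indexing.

l=0 r=12: 'x'=='x', l++,r--
l=1 r=11: 'y'=='y', l++,r--
l=2 r=10: 'x'!='z', stop

not a palindrome (mismatch at 2,10)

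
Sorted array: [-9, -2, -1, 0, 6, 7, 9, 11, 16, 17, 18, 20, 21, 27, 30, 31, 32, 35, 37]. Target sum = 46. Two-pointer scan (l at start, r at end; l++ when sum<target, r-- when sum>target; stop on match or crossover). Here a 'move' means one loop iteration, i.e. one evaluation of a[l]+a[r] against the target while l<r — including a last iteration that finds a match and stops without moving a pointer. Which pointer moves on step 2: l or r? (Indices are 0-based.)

l

[0,18] -9+37=28 <46 → l++
[1,18] -2+37=35 <46 → l++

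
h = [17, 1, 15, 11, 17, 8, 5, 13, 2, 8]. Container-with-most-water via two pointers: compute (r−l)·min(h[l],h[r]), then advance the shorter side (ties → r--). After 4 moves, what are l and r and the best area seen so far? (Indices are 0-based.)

l=0 r=9: min(17,8)*9=72 best=72 *, r--
l=0 r=8: min(17,2)*8=16 best=72, r--
l=0 r=7: min(17,13)*7=91 best=91 *, r--
l=0 r=6: min(17,5)*6=30 best=91, r--

l=0, r=5, best area=91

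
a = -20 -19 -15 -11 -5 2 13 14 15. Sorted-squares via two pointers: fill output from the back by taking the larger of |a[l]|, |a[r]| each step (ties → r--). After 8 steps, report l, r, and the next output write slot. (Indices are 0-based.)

l=5, r=5, next write slot=0

l=0 r=8: |-20|>|15| out[8]=400, l++
l=1 r=8: |-19|>|15| out[7]=361, l++
l=2 r=8: |-15|<=|15| out[6]=225, r--
l=2 r=7: |-15|>|14| out[5]=225, l++
l=3 r=7: |-11|<=|14| out[4]=196, r--
l=3 r=6: |-11|<=|13| out[3]=169, r--
l=3 r=5: |-11|>|2| out[2]=121, l++
l=4 r=5: |-5|>|2| out[1]=25, l++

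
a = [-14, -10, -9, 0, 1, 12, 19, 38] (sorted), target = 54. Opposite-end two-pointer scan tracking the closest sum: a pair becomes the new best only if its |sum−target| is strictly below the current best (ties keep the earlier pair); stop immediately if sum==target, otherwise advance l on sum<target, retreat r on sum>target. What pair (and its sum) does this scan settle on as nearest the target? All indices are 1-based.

[1,8] -14+38=24 d=30 * → l++
[2,8] -10+38=28 d=26 * → l++
[3,8] -9+38=29 d=25 * → l++
[4,8] 0+38=38 d=16 * → l++
[5,8] 1+38=39 d=15 * → l++
[6,8] 12+38=50 d=4 * → l++
[7,8] 19+38=57 d=3 * → r--

pair (19, 38) with sum 57 (|Δ|=3)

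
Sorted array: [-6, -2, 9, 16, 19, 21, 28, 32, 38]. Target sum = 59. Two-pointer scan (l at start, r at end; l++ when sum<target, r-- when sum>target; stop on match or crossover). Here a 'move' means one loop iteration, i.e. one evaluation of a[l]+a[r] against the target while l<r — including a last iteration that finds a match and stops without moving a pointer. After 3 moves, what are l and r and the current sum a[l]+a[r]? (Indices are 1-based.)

l=4, r=9, sum=54

l=1 r=9: -6+38=32 <59, l++
l=2 r=9: -2+38=36 <59, l++
l=3 r=9: 9+38=47 <59, l++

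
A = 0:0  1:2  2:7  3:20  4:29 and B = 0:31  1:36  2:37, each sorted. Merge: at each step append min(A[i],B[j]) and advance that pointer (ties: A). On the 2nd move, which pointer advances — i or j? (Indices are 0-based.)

[i=0,j=0] A[i]=0<=B[j]=31 take 0 → i++
[i=1,j=0] A[i]=2<=B[j]=31 take 2 → i++

i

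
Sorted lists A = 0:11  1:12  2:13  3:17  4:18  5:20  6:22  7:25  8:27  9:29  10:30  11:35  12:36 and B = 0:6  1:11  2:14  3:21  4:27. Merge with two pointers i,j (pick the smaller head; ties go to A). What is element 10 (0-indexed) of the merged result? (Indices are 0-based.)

merged[10] = 22

[i=0,j=0] A[i]=11>B[j]=6 take 6 → j++
[i=0,j=1] A[i]=11<=B[j]=11 take 11 → i++
[i=1,j=1] A[i]=12>B[j]=11 take 11 → j++
[i=1,j=2] A[i]=12<=B[j]=14 take 12 → i++
[i=2,j=2] A[i]=13<=B[j]=14 take 13 → i++
[i=3,j=2] A[i]=17>B[j]=14 take 14 → j++
[i=3,j=3] A[i]=17<=B[j]=21 take 17 → i++
[i=4,j=3] A[i]=18<=B[j]=21 take 18 → i++
[i=5,j=3] A[i]=20<=B[j]=21 take 20 → i++
[i=6,j=3] A[i]=22>B[j]=21 take 21 → j++
[i=6,j=4] A[i]=22<=B[j]=27 take 22 → i++
[i=7,j=4] A[i]=25<=B[j]=27 take 25 → i++
[i=8,j=4] A[i]=27<=B[j]=27 take 27 → i++
[i=9,j=4] A[i]=29>B[j]=27 take 27 → j++
[i=9,j=5] B done, take A[i]=29 → i++
[i=10,j=5] B done, take A[i]=30 → i++
[i=11,j=5] B done, take A[i]=35 → i++
[i=12,j=5] B done, take A[i]=36 → i++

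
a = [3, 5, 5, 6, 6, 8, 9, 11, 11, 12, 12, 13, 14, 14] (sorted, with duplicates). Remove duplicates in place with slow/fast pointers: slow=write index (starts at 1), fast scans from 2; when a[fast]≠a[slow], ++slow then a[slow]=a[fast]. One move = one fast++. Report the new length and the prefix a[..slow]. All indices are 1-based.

slow=1 fast=2: a[fast]=5≠a[slow]=3 write a[2]=5, slow++,fast++
slow=2 fast=3: a[fast]=5=a[slow] dup, fast++
slow=2 fast=4: a[fast]=6≠a[slow]=5 write a[3]=6, slow++,fast++
slow=3 fast=5: a[fast]=6=a[slow] dup, fast++
slow=3 fast=6: a[fast]=8≠a[slow]=6 write a[4]=8, slow++,fast++
slow=4 fast=7: a[fast]=9≠a[slow]=8 write a[5]=9, slow++,fast++
slow=5 fast=8: a[fast]=11≠a[slow]=9 write a[6]=11, slow++,fast++
slow=6 fast=9: a[fast]=11=a[slow] dup, fast++
slow=6 fast=10: a[fast]=12≠a[slow]=11 write a[7]=12, slow++,fast++
slow=7 fast=11: a[fast]=12=a[slow] dup, fast++
slow=7 fast=12: a[fast]=13≠a[slow]=12 write a[8]=13, slow++,fast++
slow=8 fast=13: a[fast]=14≠a[slow]=13 write a[9]=14, slow++,fast++
slow=9 fast=14: a[fast]=14=a[slow] dup, fast++

length 9; prefix = [3, 5, 6, 8, 9, 11, 12, 13, 14]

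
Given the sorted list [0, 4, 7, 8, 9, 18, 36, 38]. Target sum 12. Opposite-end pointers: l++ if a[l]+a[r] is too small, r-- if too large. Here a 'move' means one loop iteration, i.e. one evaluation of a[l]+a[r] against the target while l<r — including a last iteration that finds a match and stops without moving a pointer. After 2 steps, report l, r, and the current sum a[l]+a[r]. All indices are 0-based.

[0,7] 0+38=38 >12 → r--
[0,6] 0+36=36 >12 → r--

l=0, r=5, sum=18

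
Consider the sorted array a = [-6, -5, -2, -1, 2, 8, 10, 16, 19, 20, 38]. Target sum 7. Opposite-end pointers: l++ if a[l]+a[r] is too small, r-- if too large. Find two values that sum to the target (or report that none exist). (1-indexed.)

l=1 r=11: -6+38=32 >7, r--
l=1 r=10: -6+20=14 >7, r--
l=1 r=9: -6+19=13 >7, r--
l=1 r=8: -6+16=10 >7, r--
l=1 r=7: -6+10=4 <7, l++
l=2 r=7: -5+10=5 <7, l++
l=3 r=7: -2+10=8 >7, r--
l=3 r=6: -2+8=6 <7, l++
l=4 r=6: -1+8=7, found

(-1, 8)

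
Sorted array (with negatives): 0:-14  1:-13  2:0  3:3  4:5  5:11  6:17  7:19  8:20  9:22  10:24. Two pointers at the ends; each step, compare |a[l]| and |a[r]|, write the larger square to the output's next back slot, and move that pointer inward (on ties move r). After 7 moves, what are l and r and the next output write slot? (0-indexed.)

[0,10] |-14|<=|24| out[10]=576 → r--
[0,9] |-14|<=|22| out[9]=484 → r--
[0,8] |-14|<=|20| out[8]=400 → r--
[0,7] |-14|<=|19| out[7]=361 → r--
[0,6] |-14|<=|17| out[6]=289 → r--
[0,5] |-14|>|11| out[5]=196 → l++
[1,5] |-13|>|11| out[4]=169 → l++

l=2, r=5, next write slot=3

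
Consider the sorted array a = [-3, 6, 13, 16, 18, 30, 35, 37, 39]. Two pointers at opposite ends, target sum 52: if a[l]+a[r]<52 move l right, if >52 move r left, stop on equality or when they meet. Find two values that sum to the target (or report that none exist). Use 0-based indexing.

(13, 39)

l=0 r=8: -3+39=36 <52, l++
l=1 r=8: 6+39=45 <52, l++
l=2 r=8: 13+39=52, found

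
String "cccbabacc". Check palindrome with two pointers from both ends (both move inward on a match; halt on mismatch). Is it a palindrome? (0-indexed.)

l=0 r=8: 'c'=='c', l++,r--
l=1 r=7: 'c'=='c', l++,r--
l=2 r=6: 'c'!='a', stop

not a palindrome (mismatch at 2,6)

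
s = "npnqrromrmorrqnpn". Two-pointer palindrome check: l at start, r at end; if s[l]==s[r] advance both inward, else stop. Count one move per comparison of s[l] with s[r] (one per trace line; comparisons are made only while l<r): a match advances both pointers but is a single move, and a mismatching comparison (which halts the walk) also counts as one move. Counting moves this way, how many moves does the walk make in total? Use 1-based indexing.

[1,17] 'n'=='n' → l++,r--
[2,16] 'p'=='p' → l++,r--
[3,15] 'n'=='n' → l++,r--
[4,14] 'q'=='q' → l++,r--
[5,13] 'r'=='r' → l++,r--
[6,12] 'r'=='r' → l++,r--
[7,11] 'o'=='o' → l++,r--
[8,10] 'm'=='m' → l++,r--

8 moves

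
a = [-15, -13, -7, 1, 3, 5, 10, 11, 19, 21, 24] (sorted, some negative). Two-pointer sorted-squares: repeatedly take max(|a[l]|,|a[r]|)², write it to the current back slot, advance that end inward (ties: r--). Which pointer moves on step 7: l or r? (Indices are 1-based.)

r

l=1 r=11: |-15|<=|24| out[11]=576, r--
l=1 r=10: |-15|<=|21| out[10]=441, r--
l=1 r=9: |-15|<=|19| out[9]=361, r--
l=1 r=8: |-15|>|11| out[8]=225, l++
l=2 r=8: |-13|>|11| out[7]=169, l++
l=3 r=8: |-7|<=|11| out[6]=121, r--
l=3 r=7: |-7|<=|10| out[5]=100, r--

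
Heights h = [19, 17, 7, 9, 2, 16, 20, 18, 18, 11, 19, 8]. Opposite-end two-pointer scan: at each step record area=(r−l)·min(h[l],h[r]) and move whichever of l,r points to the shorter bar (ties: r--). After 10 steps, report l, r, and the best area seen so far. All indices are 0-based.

l=5, r=6, best area=190

l=0 r=11: min(19,8)*11=88 best=88 *, r--
l=0 r=10: min(19,19)*10=190 best=190 *, r--
l=0 r=9: min(19,11)*9=99 best=190, r--
l=0 r=8: min(19,18)*8=144 best=190, r--
l=0 r=7: min(19,18)*7=126 best=190, r--
l=0 r=6: min(19,20)*6=114 best=190, l++
l=1 r=6: min(17,20)*5=85 best=190, l++
l=2 r=6: min(7,20)*4=28 best=190, l++
l=3 r=6: min(9,20)*3=27 best=190, l++
l=4 r=6: min(2,20)*2=4 best=190, l++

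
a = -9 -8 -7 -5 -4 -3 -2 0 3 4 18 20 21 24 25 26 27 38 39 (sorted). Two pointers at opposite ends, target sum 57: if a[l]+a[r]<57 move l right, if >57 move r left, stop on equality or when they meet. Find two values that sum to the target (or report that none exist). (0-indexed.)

(18, 39)

[0,18] -9+39=30 <57 → l++
[1,18] -8+39=31 <57 → l++
[2,18] -7+39=32 <57 → l++
[3,18] -5+39=34 <57 → l++
[4,18] -4+39=35 <57 → l++
[5,18] -3+39=36 <57 → l++
[6,18] -2+39=37 <57 → l++
[7,18] 0+39=39 <57 → l++
[8,18] 3+39=42 <57 → l++
[9,18] 4+39=43 <57 → l++
[10,18] 18+39=57 → found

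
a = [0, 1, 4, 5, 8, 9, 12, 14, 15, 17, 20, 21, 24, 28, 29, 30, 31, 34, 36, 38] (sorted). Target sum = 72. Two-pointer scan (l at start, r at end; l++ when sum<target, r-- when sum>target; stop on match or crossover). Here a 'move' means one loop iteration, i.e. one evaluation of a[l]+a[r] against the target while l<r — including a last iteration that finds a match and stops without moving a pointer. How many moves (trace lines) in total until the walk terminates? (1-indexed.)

18 moves

[1,20] 0+38=38 <72 → l++
[2,20] 1+38=39 <72 → l++
[3,20] 4+38=42 <72 → l++
[4,20] 5+38=43 <72 → l++
[5,20] 8+38=46 <72 → l++
[6,20] 9+38=47 <72 → l++
[7,20] 12+38=50 <72 → l++
[8,20] 14+38=52 <72 → l++
[9,20] 15+38=53 <72 → l++
[10,20] 17+38=55 <72 → l++
[11,20] 20+38=58 <72 → l++
[12,20] 21+38=59 <72 → l++
[13,20] 24+38=62 <72 → l++
[14,20] 28+38=66 <72 → l++
[15,20] 29+38=67 <72 → l++
[16,20] 30+38=68 <72 → l++
[17,20] 31+38=69 <72 → l++
[18,20] 34+38=72 → found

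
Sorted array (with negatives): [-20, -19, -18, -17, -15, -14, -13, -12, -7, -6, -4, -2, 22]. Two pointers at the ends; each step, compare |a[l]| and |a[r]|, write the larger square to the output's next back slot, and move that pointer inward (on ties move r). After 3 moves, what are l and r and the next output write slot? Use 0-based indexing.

l=0 r=12: |-20|<=|22| out[12]=484, r--
l=0 r=11: |-20|>|-2| out[11]=400, l++
l=1 r=11: |-19|>|-2| out[10]=361, l++

l=2, r=11, next write slot=9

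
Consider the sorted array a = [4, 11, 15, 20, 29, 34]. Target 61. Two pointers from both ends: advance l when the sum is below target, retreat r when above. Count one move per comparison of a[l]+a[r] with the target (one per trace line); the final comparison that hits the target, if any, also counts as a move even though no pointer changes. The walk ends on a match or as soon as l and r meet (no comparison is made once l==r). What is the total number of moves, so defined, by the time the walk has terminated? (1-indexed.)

5 moves

[1,6] 4+34=38 <61 → l++
[2,6] 11+34=45 <61 → l++
[3,6] 15+34=49 <61 → l++
[4,6] 20+34=54 <61 → l++
[5,6] 29+34=63 >61 → r--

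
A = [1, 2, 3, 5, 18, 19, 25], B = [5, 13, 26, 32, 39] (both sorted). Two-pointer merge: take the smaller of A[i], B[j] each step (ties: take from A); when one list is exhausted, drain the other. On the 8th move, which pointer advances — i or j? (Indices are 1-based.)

i

[i=1,j=1] A[i]=1<=B[j]=5 take 1 → i++
[i=2,j=1] A[i]=2<=B[j]=5 take 2 → i++
[i=3,j=1] A[i]=3<=B[j]=5 take 3 → i++
[i=4,j=1] A[i]=5<=B[j]=5 take 5 → i++
[i=5,j=1] A[i]=18>B[j]=5 take 5 → j++
[i=5,j=2] A[i]=18>B[j]=13 take 13 → j++
[i=5,j=3] A[i]=18<=B[j]=26 take 18 → i++
[i=6,j=3] A[i]=19<=B[j]=26 take 19 → i++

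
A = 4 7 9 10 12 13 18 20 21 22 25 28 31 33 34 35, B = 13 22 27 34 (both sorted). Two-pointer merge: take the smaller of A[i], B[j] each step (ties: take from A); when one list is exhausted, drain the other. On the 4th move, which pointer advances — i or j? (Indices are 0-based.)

[i=0,j=0] A[i]=4<=B[j]=13 take 4 → i++
[i=1,j=0] A[i]=7<=B[j]=13 take 7 → i++
[i=2,j=0] A[i]=9<=B[j]=13 take 9 → i++
[i=3,j=0] A[i]=10<=B[j]=13 take 10 → i++

i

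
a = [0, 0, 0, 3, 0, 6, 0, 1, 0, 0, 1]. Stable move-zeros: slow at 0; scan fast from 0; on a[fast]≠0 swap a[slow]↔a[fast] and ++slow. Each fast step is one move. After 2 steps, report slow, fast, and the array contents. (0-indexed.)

(s=0,f=0) a[fast]=0 → fast++
(s=0,f=1) a[fast]=0 → fast++

slow=0, fast=2, a=[0, 0, 0, 3, 0, 6, 0, 1, 0, 0, 1]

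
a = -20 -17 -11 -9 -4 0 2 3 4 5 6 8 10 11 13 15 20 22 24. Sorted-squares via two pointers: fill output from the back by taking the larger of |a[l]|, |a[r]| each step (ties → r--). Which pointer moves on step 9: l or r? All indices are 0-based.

l

l=0 r=18: |-20|<=|24| out[18]=576, r--
l=0 r=17: |-20|<=|22| out[17]=484, r--
l=0 r=16: |-20|<=|20| out[16]=400, r--
l=0 r=15: |-20|>|15| out[15]=400, l++
l=1 r=15: |-17|>|15| out[14]=289, l++
l=2 r=15: |-11|<=|15| out[13]=225, r--
l=2 r=14: |-11|<=|13| out[12]=169, r--
l=2 r=13: |-11|<=|11| out[11]=121, r--
l=2 r=12: |-11|>|10| out[10]=121, l++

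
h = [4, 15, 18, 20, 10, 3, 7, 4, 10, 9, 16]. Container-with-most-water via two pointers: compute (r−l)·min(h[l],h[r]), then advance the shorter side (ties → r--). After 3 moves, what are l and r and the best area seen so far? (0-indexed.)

l=2, r=9, best area=135

[0,10] min(4,16)*10=40 best=40 * → l++
[1,10] min(15,16)*9=135 best=135 * → l++
[2,10] min(18,16)*8=128 best=135 → r--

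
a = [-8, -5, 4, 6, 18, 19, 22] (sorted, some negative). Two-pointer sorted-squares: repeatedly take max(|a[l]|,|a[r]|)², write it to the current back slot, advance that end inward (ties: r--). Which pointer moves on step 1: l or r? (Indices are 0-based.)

r

[0,6] |-8|<=|22| out[6]=484 → r--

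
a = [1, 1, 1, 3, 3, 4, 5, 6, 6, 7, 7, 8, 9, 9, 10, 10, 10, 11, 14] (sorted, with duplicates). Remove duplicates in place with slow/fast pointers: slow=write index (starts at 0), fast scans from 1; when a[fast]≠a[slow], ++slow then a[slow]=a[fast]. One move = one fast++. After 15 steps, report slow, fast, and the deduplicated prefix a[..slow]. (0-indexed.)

(s=0,f=1) a[fast]=1=a[slow] dup → fast++
(s=0,f=2) a[fast]=1=a[slow] dup → fast++
(s=0,f=3) a[fast]=3≠a[slow]=1 write a[1]=3 → slow++,fast++
(s=1,f=4) a[fast]=3=a[slow] dup → fast++
(s=1,f=5) a[fast]=4≠a[slow]=3 write a[2]=4 → slow++,fast++
(s=2,f=6) a[fast]=5≠a[slow]=4 write a[3]=5 → slow++,fast++
(s=3,f=7) a[fast]=6≠a[slow]=5 write a[4]=6 → slow++,fast++
(s=4,f=8) a[fast]=6=a[slow] dup → fast++
(s=4,f=9) a[fast]=7≠a[slow]=6 write a[5]=7 → slow++,fast++
(s=5,f=10) a[fast]=7=a[slow] dup → fast++
(s=5,f=11) a[fast]=8≠a[slow]=7 write a[6]=8 → slow++,fast++
(s=6,f=12) a[fast]=9≠a[slow]=8 write a[7]=9 → slow++,fast++
(s=7,f=13) a[fast]=9=a[slow] dup → fast++
(s=7,f=14) a[fast]=10≠a[slow]=9 write a[8]=10 → slow++,fast++
(s=8,f=15) a[fast]=10=a[slow] dup → fast++

slow=8, fast=16, prefix=[1, 3, 4, 5, 6, 7, 8, 9, 10]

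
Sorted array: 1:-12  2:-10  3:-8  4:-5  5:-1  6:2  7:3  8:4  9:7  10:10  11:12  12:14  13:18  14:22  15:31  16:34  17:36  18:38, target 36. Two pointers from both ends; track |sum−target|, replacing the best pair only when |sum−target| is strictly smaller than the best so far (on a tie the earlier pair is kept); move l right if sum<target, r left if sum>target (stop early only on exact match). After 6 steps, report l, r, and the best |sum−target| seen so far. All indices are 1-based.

[1,18] -12+38=26 d=10 * → l++
[2,18] -10+38=28 d=8 * → l++
[3,18] -8+38=30 d=6 * → l++
[4,18] -5+38=33 d=3 * → l++
[5,18] -1+38=37 d=1 * → r--
[5,17] -1+36=35 d=1 → l++

l=6, r=17, best |Δ|=1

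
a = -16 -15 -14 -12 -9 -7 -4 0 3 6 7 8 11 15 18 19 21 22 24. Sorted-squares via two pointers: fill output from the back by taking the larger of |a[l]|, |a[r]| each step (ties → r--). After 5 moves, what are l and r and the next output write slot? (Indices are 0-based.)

l=0, r=13, next write slot=13

l=0 r=18: |-16|<=|24| out[18]=576, r--
l=0 r=17: |-16|<=|22| out[17]=484, r--
l=0 r=16: |-16|<=|21| out[16]=441, r--
l=0 r=15: |-16|<=|19| out[15]=361, r--
l=0 r=14: |-16|<=|18| out[14]=324, r--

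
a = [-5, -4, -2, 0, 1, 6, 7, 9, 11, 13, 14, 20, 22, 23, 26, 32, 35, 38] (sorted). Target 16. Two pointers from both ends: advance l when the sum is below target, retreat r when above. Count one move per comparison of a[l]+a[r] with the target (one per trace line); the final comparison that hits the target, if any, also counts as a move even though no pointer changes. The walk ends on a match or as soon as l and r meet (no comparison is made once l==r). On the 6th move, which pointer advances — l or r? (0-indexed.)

r

l=0 r=17: -5+38=33 >16, r--
l=0 r=16: -5+35=30 >16, r--
l=0 r=15: -5+32=27 >16, r--
l=0 r=14: -5+26=21 >16, r--
l=0 r=13: -5+23=18 >16, r--
l=0 r=12: -5+22=17 >16, r--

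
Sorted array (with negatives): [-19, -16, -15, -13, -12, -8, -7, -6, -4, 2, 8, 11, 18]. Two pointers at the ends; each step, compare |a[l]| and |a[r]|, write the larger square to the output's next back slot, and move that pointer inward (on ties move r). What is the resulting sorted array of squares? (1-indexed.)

l=1 r=13: |-19|>|18| out[13]=361, l++
l=2 r=13: |-16|<=|18| out[12]=324, r--
l=2 r=12: |-16|>|11| out[11]=256, l++
l=3 r=12: |-15|>|11| out[10]=225, l++
l=4 r=12: |-13|>|11| out[9]=169, l++
l=5 r=12: |-12|>|11| out[8]=144, l++
l=6 r=12: |-8|<=|11| out[7]=121, r--
l=6 r=11: |-8|<=|8| out[6]=64, r--
l=6 r=10: |-8|>|2| out[5]=64, l++
l=7 r=10: |-7|>|2| out[4]=49, l++
l=8 r=10: |-6|>|2| out[3]=36, l++
l=9 r=10: |-4|>|2| out[2]=16, l++
l=10 r=10: |2|<=|2| out[1]=4, r--

[4, 16, 36, 49, 64, 64, 121, 144, 169, 225, 256, 324, 361]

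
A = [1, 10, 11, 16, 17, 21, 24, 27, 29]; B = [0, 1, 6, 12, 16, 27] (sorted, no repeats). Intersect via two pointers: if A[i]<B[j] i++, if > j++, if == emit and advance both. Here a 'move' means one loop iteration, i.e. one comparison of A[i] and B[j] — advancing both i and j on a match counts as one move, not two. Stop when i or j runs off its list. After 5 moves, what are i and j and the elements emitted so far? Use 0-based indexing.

i=0 j=0: 1>0, j++
i=0 j=1: 1==1 emit, i++,j++
i=1 j=2: 10>6, j++
i=1 j=3: 10<12, i++
i=2 j=3: 11<12, i++

i=3, j=3, emitted=[1]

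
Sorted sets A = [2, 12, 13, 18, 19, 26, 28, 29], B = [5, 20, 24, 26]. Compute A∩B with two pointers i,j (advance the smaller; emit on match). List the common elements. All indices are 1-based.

intersection = [26]

[i=1,j=1] 2<5 → i++
[i=2,j=1] 12>5 → j++
[i=2,j=2] 12<20 → i++
[i=3,j=2] 13<20 → i++
[i=4,j=2] 18<20 → i++
[i=5,j=2] 19<20 → i++
[i=6,j=2] 26>20 → j++
[i=6,j=3] 26>24 → j++
[i=6,j=4] 26==26 emit → i++,j++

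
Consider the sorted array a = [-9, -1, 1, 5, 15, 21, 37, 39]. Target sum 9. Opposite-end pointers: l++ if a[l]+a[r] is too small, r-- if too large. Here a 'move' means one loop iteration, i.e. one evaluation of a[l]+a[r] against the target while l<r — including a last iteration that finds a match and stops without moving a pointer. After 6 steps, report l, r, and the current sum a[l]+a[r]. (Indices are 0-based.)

l=2, r=3, sum=6

[0,7] -9+39=30 >9 → r--
[0,6] -9+37=28 >9 → r--
[0,5] -9+21=12 >9 → r--
[0,4] -9+15=6 <9 → l++
[1,4] -1+15=14 >9 → r--
[1,3] -1+5=4 <9 → l++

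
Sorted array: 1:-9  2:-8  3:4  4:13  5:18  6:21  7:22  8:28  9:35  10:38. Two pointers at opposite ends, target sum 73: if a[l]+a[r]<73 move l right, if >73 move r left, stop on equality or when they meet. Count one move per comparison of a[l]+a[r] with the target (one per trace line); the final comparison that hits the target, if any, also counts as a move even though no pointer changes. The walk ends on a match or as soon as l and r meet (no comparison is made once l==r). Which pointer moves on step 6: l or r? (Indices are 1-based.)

l

[1,10] -9+38=29 <73 → l++
[2,10] -8+38=30 <73 → l++
[3,10] 4+38=42 <73 → l++
[4,10] 13+38=51 <73 → l++
[5,10] 18+38=56 <73 → l++
[6,10] 21+38=59 <73 → l++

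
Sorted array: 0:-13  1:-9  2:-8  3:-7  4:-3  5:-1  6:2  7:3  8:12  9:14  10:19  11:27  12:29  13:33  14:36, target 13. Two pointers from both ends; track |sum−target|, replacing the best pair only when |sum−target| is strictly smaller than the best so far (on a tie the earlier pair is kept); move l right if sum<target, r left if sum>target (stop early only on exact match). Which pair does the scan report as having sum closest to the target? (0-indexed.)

[0,14] -13+36=23 d=10 * → r--
[0,13] -13+33=20 d=7 * → r--
[0,12] -13+29=16 d=3 * → r--
[0,11] -13+27=14 d=1 * → r--
[0,10] -13+19=6 d=7 → l++
[1,10] -9+19=10 d=3 → l++
[2,10] -8+19=11 d=2 → l++
[3,10] -7+19=12 d=1 → l++
[4,10] -3+19=16 d=3 → r--
[4,9] -3+14=11 d=2 → l++
[5,9] -1+14=13 d=0 * → stop

pair (-1, 14) with sum 13 (|Δ|=0)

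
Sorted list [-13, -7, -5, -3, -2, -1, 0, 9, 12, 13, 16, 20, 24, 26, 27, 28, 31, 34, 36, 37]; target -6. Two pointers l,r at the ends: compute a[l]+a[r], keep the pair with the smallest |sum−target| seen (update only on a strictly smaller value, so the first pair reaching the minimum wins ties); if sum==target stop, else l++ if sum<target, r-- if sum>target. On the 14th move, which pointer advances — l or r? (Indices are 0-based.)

l

l=0 r=19: -13+37=24 d=30 *, r--
l=0 r=18: -13+36=23 d=29 *, r--
l=0 r=17: -13+34=21 d=27 *, r--
l=0 r=16: -13+31=18 d=24 *, r--
l=0 r=15: -13+28=15 d=21 *, r--
l=0 r=14: -13+27=14 d=20 *, r--
l=0 r=13: -13+26=13 d=19 *, r--
l=0 r=12: -13+24=11 d=17 *, r--
l=0 r=11: -13+20=7 d=13 *, r--
l=0 r=10: -13+16=3 d=9 *, r--
l=0 r=9: -13+13=0 d=6 *, r--
l=0 r=8: -13+12=-1 d=5 *, r--
l=0 r=7: -13+9=-4 d=2 *, r--
l=0 r=6: -13+0=-13 d=7, l++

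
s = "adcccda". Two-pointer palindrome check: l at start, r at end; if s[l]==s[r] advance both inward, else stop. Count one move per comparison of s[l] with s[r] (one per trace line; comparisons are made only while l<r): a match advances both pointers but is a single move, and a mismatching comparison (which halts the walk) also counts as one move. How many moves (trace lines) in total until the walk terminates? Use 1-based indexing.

[1,7] 'a'=='a' → l++,r--
[2,6] 'd'=='d' → l++,r--
[3,5] 'c'=='c' → l++,r--

3 moves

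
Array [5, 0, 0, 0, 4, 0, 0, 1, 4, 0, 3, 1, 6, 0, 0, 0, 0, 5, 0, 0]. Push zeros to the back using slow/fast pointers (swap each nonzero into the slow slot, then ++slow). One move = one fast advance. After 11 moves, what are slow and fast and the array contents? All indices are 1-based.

(s=1,f=1) a[fast]=5≠0 swap→a[1]=5 → slow++,fast++
(s=2,f=2) a[fast]=0 → fast++
(s=2,f=3) a[fast]=0 → fast++
(s=2,f=4) a[fast]=0 → fast++
(s=2,f=5) a[fast]=4≠0 swap→a[2]=4 → slow++,fast++
(s=3,f=6) a[fast]=0 → fast++
(s=3,f=7) a[fast]=0 → fast++
(s=3,f=8) a[fast]=1≠0 swap→a[3]=1 → slow++,fast++
(s=4,f=9) a[fast]=4≠0 swap→a[4]=4 → slow++,fast++
(s=5,f=10) a[fast]=0 → fast++
(s=5,f=11) a[fast]=3≠0 swap→a[5]=3 → slow++,fast++

slow=6, fast=12, a=[5, 4, 1, 4, 3, 0, 0, 0, 0, 0, 0, 1, 6, 0, 0, 0, 0, 5, 0, 0]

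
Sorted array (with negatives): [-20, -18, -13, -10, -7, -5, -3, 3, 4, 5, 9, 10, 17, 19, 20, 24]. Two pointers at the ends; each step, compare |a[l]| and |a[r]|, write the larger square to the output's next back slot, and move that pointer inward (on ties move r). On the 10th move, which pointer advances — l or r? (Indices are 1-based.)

r

[1,16] |-20|<=|24| out[16]=576 → r--
[1,15] |-20|<=|20| out[15]=400 → r--
[1,14] |-20|>|19| out[14]=400 → l++
[2,14] |-18|<=|19| out[13]=361 → r--
[2,13] |-18|>|17| out[12]=324 → l++
[3,13] |-13|<=|17| out[11]=289 → r--
[3,12] |-13|>|10| out[10]=169 → l++
[4,12] |-10|<=|10| out[9]=100 → r--
[4,11] |-10|>|9| out[8]=100 → l++
[5,11] |-7|<=|9| out[7]=81 → r--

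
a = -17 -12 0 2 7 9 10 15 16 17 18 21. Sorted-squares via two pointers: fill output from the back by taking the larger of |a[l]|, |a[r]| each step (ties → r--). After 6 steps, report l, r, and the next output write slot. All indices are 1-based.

[1,12] |-17|<=|21| out[12]=441 → r--
[1,11] |-17|<=|18| out[11]=324 → r--
[1,10] |-17|<=|17| out[10]=289 → r--
[1,9] |-17|>|16| out[9]=289 → l++
[2,9] |-12|<=|16| out[8]=256 → r--
[2,8] |-12|<=|15| out[7]=225 → r--

l=2, r=7, next write slot=6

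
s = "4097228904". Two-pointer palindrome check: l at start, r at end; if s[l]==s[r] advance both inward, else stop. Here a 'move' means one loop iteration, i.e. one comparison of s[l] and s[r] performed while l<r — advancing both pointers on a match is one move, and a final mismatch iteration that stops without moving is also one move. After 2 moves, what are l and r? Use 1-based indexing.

l=1 r=10: '4'=='4', l++,r--
l=2 r=9: '0'=='0', l++,r--

l=3, r=8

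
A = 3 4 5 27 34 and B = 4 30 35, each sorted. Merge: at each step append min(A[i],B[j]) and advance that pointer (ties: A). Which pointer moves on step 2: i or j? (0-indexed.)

[i=0,j=0] A[i]=3<=B[j]=4 take 3 → i++
[i=1,j=0] A[i]=4<=B[j]=4 take 4 → i++

i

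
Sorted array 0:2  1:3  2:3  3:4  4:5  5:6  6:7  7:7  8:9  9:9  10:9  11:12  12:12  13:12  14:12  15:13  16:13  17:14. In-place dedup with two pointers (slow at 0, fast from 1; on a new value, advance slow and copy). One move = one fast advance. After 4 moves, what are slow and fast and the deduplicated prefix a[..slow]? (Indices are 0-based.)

slow=3, fast=5, prefix=[2, 3, 4, 5]

(s=0,f=1) a[fast]=3≠a[slow]=2 write a[1]=3 → slow++,fast++
(s=1,f=2) a[fast]=3=a[slow] dup → fast++
(s=1,f=3) a[fast]=4≠a[slow]=3 write a[2]=4 → slow++,fast++
(s=2,f=4) a[fast]=5≠a[slow]=4 write a[3]=5 → slow++,fast++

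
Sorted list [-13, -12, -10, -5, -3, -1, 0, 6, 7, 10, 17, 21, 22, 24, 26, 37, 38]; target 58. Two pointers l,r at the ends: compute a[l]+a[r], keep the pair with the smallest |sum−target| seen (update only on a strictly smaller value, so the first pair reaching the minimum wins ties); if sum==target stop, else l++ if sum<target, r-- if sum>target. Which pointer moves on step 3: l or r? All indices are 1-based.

l

l=1 r=17: -13+38=25 d=33 *, l++
l=2 r=17: -12+38=26 d=32 *, l++
l=3 r=17: -10+38=28 d=30 *, l++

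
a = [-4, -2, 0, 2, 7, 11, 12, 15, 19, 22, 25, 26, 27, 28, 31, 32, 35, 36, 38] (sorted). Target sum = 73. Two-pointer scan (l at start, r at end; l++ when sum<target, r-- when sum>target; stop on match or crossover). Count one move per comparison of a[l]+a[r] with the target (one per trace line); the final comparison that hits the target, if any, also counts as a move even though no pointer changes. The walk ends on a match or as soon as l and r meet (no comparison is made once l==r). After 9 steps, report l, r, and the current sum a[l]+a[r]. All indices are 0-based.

l=9, r=18, sum=60

[0,18] -4+38=34 <73 → l++
[1,18] -2+38=36 <73 → l++
[2,18] 0+38=38 <73 → l++
[3,18] 2+38=40 <73 → l++
[4,18] 7+38=45 <73 → l++
[5,18] 11+38=49 <73 → l++
[6,18] 12+38=50 <73 → l++
[7,18] 15+38=53 <73 → l++
[8,18] 19+38=57 <73 → l++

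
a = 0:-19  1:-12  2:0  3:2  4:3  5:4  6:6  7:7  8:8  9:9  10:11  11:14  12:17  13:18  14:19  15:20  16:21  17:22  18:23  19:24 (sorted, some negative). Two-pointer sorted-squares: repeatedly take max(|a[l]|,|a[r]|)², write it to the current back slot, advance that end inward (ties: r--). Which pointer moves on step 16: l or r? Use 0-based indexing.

r

[0,19] |-19|<=|24| out[19]=576 → r--
[0,18] |-19|<=|23| out[18]=529 → r--
[0,17] |-19|<=|22| out[17]=484 → r--
[0,16] |-19|<=|21| out[16]=441 → r--
[0,15] |-19|<=|20| out[15]=400 → r--
[0,14] |-19|<=|19| out[14]=361 → r--
[0,13] |-19|>|18| out[13]=361 → l++
[1,13] |-12|<=|18| out[12]=324 → r--
[1,12] |-12|<=|17| out[11]=289 → r--
[1,11] |-12|<=|14| out[10]=196 → r--
[1,10] |-12|>|11| out[9]=144 → l++
[2,10] |0|<=|11| out[8]=121 → r--
[2,9] |0|<=|9| out[7]=81 → r--
[2,8] |0|<=|8| out[6]=64 → r--
[2,7] |0|<=|7| out[5]=49 → r--
[2,6] |0|<=|6| out[4]=36 → r--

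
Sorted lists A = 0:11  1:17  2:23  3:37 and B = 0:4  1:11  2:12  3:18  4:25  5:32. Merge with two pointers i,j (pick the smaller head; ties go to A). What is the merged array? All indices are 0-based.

[4, 11, 11, 12, 17, 18, 23, 25, 32, 37]

i=0 j=0: A[i]=11>B[j]=4 take 4, j++
i=0 j=1: A[i]=11<=B[j]=11 take 11, i++
i=1 j=1: A[i]=17>B[j]=11 take 11, j++
i=1 j=2: A[i]=17>B[j]=12 take 12, j++
i=1 j=3: A[i]=17<=B[j]=18 take 17, i++
i=2 j=3: A[i]=23>B[j]=18 take 18, j++
i=2 j=4: A[i]=23<=B[j]=25 take 23, i++
i=3 j=4: A[i]=37>B[j]=25 take 25, j++
i=3 j=5: A[i]=37>B[j]=32 take 32, j++
i=3 j=6: B done, take A[i]=37, i++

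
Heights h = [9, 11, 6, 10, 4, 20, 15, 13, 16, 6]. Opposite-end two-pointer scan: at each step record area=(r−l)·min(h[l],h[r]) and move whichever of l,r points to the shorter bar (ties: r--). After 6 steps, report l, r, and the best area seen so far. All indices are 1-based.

l=6, r=9, best area=77

[1,10] min(9,6)*9=54 best=54 * → r--
[1,9] min(9,16)*8=72 best=72 * → l++
[2,9] min(11,16)*7=77 best=77 * → l++
[3,9] min(6,16)*6=36 best=77 → l++
[4,9] min(10,16)*5=50 best=77 → l++
[5,9] min(4,16)*4=16 best=77 → l++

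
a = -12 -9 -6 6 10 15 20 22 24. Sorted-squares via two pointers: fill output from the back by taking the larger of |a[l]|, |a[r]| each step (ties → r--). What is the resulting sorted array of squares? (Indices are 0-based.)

[36, 36, 81, 100, 144, 225, 400, 484, 576]

l=0 r=8: |-12|<=|24| out[8]=576, r--
l=0 r=7: |-12|<=|22| out[7]=484, r--
l=0 r=6: |-12|<=|20| out[6]=400, r--
l=0 r=5: |-12|<=|15| out[5]=225, r--
l=0 r=4: |-12|>|10| out[4]=144, l++
l=1 r=4: |-9|<=|10| out[3]=100, r--
l=1 r=3: |-9|>|6| out[2]=81, l++
l=2 r=3: |-6|<=|6| out[1]=36, r--
l=2 r=2: |-6|<=|-6| out[0]=36, r--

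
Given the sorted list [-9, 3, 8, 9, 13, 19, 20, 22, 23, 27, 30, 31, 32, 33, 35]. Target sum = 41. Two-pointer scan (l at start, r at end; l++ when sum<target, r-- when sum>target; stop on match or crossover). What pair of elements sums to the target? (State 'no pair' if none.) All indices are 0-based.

[0,14] -9+35=26 <41 → l++
[1,14] 3+35=38 <41 → l++
[2,14] 8+35=43 >41 → r--
[2,13] 8+33=41 → found

(8, 33)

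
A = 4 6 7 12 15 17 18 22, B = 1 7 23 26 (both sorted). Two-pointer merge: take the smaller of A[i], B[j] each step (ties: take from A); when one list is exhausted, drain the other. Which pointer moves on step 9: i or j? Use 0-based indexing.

i=0 j=0: A[i]=4>B[j]=1 take 1, j++
i=0 j=1: A[i]=4<=B[j]=7 take 4, i++
i=1 j=1: A[i]=6<=B[j]=7 take 6, i++
i=2 j=1: A[i]=7<=B[j]=7 take 7, i++
i=3 j=1: A[i]=12>B[j]=7 take 7, j++
i=3 j=2: A[i]=12<=B[j]=23 take 12, i++
i=4 j=2: A[i]=15<=B[j]=23 take 15, i++
i=5 j=2: A[i]=17<=B[j]=23 take 17, i++
i=6 j=2: A[i]=18<=B[j]=23 take 18, i++

i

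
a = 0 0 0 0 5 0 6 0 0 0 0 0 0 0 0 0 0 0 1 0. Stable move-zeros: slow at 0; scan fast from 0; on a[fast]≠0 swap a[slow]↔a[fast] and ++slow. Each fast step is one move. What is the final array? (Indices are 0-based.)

[5, 6, 1, 0, 0, 0, 0, 0, 0, 0, 0, 0, 0, 0, 0, 0, 0, 0, 0, 0]

(s=0,f=0) a[fast]=0 → fast++
(s=0,f=1) a[fast]=0 → fast++
(s=0,f=2) a[fast]=0 → fast++
(s=0,f=3) a[fast]=0 → fast++
(s=0,f=4) a[fast]=5≠0 swap→a[0]=5 → slow++,fast++
(s=1,f=5) a[fast]=0 → fast++
(s=1,f=6) a[fast]=6≠0 swap→a[1]=6 → slow++,fast++
(s=2,f=7) a[fast]=0 → fast++
(s=2,f=8) a[fast]=0 → fast++
(s=2,f=9) a[fast]=0 → fast++
(s=2,f=10) a[fast]=0 → fast++
(s=2,f=11) a[fast]=0 → fast++
(s=2,f=12) a[fast]=0 → fast++
(s=2,f=13) a[fast]=0 → fast++
(s=2,f=14) a[fast]=0 → fast++
(s=2,f=15) a[fast]=0 → fast++
(s=2,f=16) a[fast]=0 → fast++
(s=2,f=17) a[fast]=0 → fast++
(s=2,f=18) a[fast]=1≠0 swap→a[2]=1 → slow++,fast++
(s=3,f=19) a[fast]=0 → fast++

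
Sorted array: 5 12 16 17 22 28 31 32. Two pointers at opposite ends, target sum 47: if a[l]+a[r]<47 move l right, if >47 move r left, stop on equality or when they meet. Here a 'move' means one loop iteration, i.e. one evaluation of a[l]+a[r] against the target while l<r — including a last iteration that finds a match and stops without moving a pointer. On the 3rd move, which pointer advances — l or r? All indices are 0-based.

l=0 r=7: 5+32=37 <47, l++
l=1 r=7: 12+32=44 <47, l++
l=2 r=7: 16+32=48 >47, r--

r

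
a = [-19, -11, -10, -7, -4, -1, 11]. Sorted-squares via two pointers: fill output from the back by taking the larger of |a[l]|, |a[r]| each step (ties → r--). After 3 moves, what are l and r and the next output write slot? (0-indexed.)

l=0 r=6: |-19|>|11| out[6]=361, l++
l=1 r=6: |-11|<=|11| out[5]=121, r--
l=1 r=5: |-11|>|-1| out[4]=121, l++

l=2, r=5, next write slot=3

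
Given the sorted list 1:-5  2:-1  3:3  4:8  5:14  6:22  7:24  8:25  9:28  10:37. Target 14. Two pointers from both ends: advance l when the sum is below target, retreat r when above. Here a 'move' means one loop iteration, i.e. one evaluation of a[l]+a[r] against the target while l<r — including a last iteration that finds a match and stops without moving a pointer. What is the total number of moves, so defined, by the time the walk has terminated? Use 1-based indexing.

[1,10] -5+37=32 >14 → r--
[1,9] -5+28=23 >14 → r--
[1,8] -5+25=20 >14 → r--
[1,7] -5+24=19 >14 → r--
[1,6] -5+22=17 >14 → r--
[1,5] -5+14=9 <14 → l++
[2,5] -1+14=13 <14 → l++
[3,5] 3+14=17 >14 → r--
[3,4] 3+8=11 <14 → l++

9 moves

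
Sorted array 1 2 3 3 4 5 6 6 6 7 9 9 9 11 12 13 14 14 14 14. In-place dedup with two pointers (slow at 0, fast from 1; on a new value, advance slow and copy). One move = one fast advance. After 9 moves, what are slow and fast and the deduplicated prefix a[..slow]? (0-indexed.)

slow=6, fast=10, prefix=[1, 2, 3, 4, 5, 6, 7]

(s=0,f=1) a[fast]=2≠a[slow]=1 write a[1]=2 → slow++,fast++
(s=1,f=2) a[fast]=3≠a[slow]=2 write a[2]=3 → slow++,fast++
(s=2,f=3) a[fast]=3=a[slow] dup → fast++
(s=2,f=4) a[fast]=4≠a[slow]=3 write a[3]=4 → slow++,fast++
(s=3,f=5) a[fast]=5≠a[slow]=4 write a[4]=5 → slow++,fast++
(s=4,f=6) a[fast]=6≠a[slow]=5 write a[5]=6 → slow++,fast++
(s=5,f=7) a[fast]=6=a[slow] dup → fast++
(s=5,f=8) a[fast]=6=a[slow] dup → fast++
(s=5,f=9) a[fast]=7≠a[slow]=6 write a[6]=7 → slow++,fast++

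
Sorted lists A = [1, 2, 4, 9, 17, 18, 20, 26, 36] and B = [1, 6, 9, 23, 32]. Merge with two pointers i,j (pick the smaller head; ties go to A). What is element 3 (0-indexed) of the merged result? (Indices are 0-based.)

merged[3] = 4

[i=0,j=0] A[i]=1<=B[j]=1 take 1 → i++
[i=1,j=0] A[i]=2>B[j]=1 take 1 → j++
[i=1,j=1] A[i]=2<=B[j]=6 take 2 → i++
[i=2,j=1] A[i]=4<=B[j]=6 take 4 → i++
[i=3,j=1] A[i]=9>B[j]=6 take 6 → j++
[i=3,j=2] A[i]=9<=B[j]=9 take 9 → i++
[i=4,j=2] A[i]=17>B[j]=9 take 9 → j++
[i=4,j=3] A[i]=17<=B[j]=23 take 17 → i++
[i=5,j=3] A[i]=18<=B[j]=23 take 18 → i++
[i=6,j=3] A[i]=20<=B[j]=23 take 20 → i++
[i=7,j=3] A[i]=26>B[j]=23 take 23 → j++
[i=7,j=4] A[i]=26<=B[j]=32 take 26 → i++
[i=8,j=4] A[i]=36>B[j]=32 take 32 → j++
[i=8,j=5] B done, take A[i]=36 → i++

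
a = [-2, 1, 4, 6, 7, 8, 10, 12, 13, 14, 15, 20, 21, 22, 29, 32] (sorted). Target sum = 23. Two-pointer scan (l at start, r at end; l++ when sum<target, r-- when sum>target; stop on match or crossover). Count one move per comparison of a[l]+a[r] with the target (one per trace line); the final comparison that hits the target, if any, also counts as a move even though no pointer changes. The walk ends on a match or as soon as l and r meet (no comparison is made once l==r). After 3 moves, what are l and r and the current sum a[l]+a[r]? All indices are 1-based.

l=1 r=16: -2+32=30 >23, r--
l=1 r=15: -2+29=27 >23, r--
l=1 r=14: -2+22=20 <23, l++

l=2, r=14, sum=23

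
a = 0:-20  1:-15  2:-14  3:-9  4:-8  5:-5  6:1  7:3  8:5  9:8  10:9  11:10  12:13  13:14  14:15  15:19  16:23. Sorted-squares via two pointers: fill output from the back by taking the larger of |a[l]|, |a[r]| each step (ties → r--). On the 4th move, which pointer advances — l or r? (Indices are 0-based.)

l=0 r=16: |-20|<=|23| out[16]=529, r--
l=0 r=15: |-20|>|19| out[15]=400, l++
l=1 r=15: |-15|<=|19| out[14]=361, r--
l=1 r=14: |-15|<=|15| out[13]=225, r--

r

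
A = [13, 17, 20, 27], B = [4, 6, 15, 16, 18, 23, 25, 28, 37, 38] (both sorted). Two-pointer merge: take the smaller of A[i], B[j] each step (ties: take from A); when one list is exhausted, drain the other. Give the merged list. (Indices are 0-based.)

[4, 6, 13, 15, 16, 17, 18, 20, 23, 25, 27, 28, 37, 38]

[i=0,j=0] A[i]=13>B[j]=4 take 4 → j++
[i=0,j=1] A[i]=13>B[j]=6 take 6 → j++
[i=0,j=2] A[i]=13<=B[j]=15 take 13 → i++
[i=1,j=2] A[i]=17>B[j]=15 take 15 → j++
[i=1,j=3] A[i]=17>B[j]=16 take 16 → j++
[i=1,j=4] A[i]=17<=B[j]=18 take 17 → i++
[i=2,j=4] A[i]=20>B[j]=18 take 18 → j++
[i=2,j=5] A[i]=20<=B[j]=23 take 20 → i++
[i=3,j=5] A[i]=27>B[j]=23 take 23 → j++
[i=3,j=6] A[i]=27>B[j]=25 take 25 → j++
[i=3,j=7] A[i]=27<=B[j]=28 take 27 → i++
[i=4,j=7] A done, take B[j]=28 → j++
[i=4,j=8] A done, take B[j]=37 → j++
[i=4,j=9] A done, take B[j]=38 → j++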